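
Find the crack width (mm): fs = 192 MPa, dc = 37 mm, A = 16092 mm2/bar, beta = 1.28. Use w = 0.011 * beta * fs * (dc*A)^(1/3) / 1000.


w = 0.011 * beta * fs * (dc * A)^(1/3) / 1000
= 0.011 * 1.28 * 192 * (37 * 16092)^(1/3) / 1000
= 0.227 mm

0.227


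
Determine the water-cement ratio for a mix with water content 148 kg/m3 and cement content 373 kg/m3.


w/c = water / cement
w/c = 148 / 373 = 0.397

0.397


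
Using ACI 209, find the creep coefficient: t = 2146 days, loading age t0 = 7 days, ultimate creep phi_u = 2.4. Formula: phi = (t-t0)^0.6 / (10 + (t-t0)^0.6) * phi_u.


dt = 2146 - 7 = 2139
phi = 2139^0.6 / (10 + 2139^0.6) * 2.4
= 2.181

2.181


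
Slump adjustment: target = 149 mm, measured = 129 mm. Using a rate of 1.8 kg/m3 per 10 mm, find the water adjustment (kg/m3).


Difference = 149 - 129 = 20 mm
Water adjustment = 20 * 1.8 / 10 = 3.6 kg/m3

3.6


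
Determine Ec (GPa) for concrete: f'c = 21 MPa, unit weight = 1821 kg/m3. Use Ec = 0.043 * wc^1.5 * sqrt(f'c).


Ec = 0.043 * 1821^1.5 * sqrt(21) / 1000
= 15.31 GPa

15.31


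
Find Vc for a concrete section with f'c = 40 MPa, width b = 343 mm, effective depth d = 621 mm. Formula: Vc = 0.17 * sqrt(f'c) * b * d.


Vc = 0.17 * sqrt(40) * 343 * 621 / 1000
= 229.02 kN

229.02


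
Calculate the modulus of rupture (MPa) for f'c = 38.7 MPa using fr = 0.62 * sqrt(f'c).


fr = 0.62 * sqrt(38.7)
= 3.857 MPa

3.857


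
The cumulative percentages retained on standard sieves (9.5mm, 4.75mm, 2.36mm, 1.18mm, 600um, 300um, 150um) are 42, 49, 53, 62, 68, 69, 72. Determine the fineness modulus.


FM = sum(cumulative % retained) / 100
= 415 / 100
= 4.15

4.15


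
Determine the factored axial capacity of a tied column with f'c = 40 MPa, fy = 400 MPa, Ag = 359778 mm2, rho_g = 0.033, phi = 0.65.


Ast = rho * Ag = 0.033 * 359778 = 11872.674 mm2
phi*Pn = 0.65 * 0.80 * (0.85 * 40 * (359778 - 11872.674) + 400 * 11872.674) / 1000
= 8620.48 kN

8620.48


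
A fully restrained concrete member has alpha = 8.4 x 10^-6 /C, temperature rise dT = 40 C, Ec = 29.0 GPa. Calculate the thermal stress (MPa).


sigma = alpha * dT * Ec
= 8.4e-6 * 40 * 29.0 * 1000
= 9.744 MPa

9.744


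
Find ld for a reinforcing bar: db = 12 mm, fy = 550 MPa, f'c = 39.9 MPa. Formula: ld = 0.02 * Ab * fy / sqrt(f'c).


Ab = pi * 12^2 / 4 = 113.097 mm2
ld = 0.02 * 113.097 * 550 / sqrt(39.9)
= 197.0 mm

197.0


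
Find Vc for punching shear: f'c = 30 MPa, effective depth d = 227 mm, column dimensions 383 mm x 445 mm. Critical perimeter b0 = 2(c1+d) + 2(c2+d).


b0 = 2*(383 + 227) + 2*(445 + 227) = 2564 mm
Vc = 0.33 * sqrt(30) * 2564 * 227 / 1000
= 1052.01 kN

1052.01


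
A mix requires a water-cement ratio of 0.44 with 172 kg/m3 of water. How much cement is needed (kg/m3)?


Cement = water / (w/c)
= 172 / 0.44
= 390.9 kg/m3

390.9


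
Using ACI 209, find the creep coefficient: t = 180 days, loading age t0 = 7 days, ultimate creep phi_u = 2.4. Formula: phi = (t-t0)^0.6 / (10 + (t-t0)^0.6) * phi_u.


dt = 180 - 7 = 173
phi = 173^0.6 / (10 + 173^0.6) * 2.4
= 1.65

1.65


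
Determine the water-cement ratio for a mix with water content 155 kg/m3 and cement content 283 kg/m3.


w/c = water / cement
w/c = 155 / 283 = 0.548

0.548


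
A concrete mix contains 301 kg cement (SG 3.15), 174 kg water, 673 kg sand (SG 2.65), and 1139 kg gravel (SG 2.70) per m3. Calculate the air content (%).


Vol cement = 301 / (3.15 * 1000) = 0.095556 m3
Vol water = 174 / 1000 = 0.174 m3
Vol sand = 673 / (2.65 * 1000) = 0.253962 m3
Vol gravel = 1139 / (2.70 * 1000) = 0.421852 m3
Total solid + water volume = 0.94537 m3
Air = (1 - 0.94537) * 100 = 5.46%

5.46


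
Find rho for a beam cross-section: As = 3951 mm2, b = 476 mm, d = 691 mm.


rho = As / (b * d)
= 3951 / (476 * 691)
= 0.012

0.012


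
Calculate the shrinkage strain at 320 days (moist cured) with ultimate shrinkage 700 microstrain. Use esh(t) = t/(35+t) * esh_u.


esh(320) = 320 / (35 + 320) * 700
= 320 / 355 * 700
= 631.0 microstrain

631.0


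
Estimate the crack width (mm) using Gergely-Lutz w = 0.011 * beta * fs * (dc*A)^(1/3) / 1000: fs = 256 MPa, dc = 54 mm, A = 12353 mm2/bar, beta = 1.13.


w = 0.011 * beta * fs * (dc * A)^(1/3) / 1000
= 0.011 * 1.13 * 256 * (54 * 12353)^(1/3) / 1000
= 0.278 mm

0.278


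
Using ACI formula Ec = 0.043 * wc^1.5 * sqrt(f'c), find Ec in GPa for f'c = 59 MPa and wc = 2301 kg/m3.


Ec = 0.043 * 2301^1.5 * sqrt(59) / 1000
= 36.46 GPa

36.46


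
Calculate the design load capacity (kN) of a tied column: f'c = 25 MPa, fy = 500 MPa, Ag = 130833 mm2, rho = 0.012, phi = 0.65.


Ast = rho * Ag = 0.012 * 130833 = 1569.996 mm2
phi*Pn = 0.65 * 0.80 * (0.85 * 25 * (130833 - 1569.996) + 500 * 1569.996) / 1000
= 1836.56 kN

1836.56


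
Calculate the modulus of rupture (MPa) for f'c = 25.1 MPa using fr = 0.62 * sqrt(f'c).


fr = 0.62 * sqrt(25.1)
= 3.106 MPa

3.106


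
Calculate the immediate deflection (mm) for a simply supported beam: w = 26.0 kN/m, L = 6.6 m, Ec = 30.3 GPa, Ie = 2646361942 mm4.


Convert: L = 6.6 m = 6600 mm, Ec = 30.3 GPa = 30300 MPa
delta = 5 * 26.0 * 6600^4 / (384 * 30300 * 2646361942)
= 8.01 mm

8.01


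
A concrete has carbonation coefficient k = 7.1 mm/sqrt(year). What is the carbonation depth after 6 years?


depth = k * sqrt(t)
= 7.1 * sqrt(6)
= 17.39 mm

17.39


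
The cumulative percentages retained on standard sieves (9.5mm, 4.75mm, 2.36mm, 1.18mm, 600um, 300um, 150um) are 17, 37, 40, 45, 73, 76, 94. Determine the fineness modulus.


FM = sum(cumulative % retained) / 100
= 382 / 100
= 3.82

3.82


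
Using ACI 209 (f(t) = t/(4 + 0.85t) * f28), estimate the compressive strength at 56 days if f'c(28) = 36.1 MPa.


f(56) = 56 / (4 + 0.85 * 56) * 36.1
= 56 / 51.6 * 36.1
= 39.18 MPa

39.18


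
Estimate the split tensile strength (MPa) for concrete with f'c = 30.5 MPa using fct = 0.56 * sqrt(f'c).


fct = 0.56 * sqrt(30.5)
= 0.56 * 5.523
= 3.093 MPa

3.093


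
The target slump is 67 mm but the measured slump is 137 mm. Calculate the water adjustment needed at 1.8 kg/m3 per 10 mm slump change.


Difference = 67 - 137 = -70 mm
Water adjustment = -70 * 1.8 / 10 = -12.6 kg/m3

-12.6


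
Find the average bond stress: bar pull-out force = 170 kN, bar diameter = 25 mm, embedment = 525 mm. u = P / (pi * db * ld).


u = P / (pi * db * ld)
= 170 * 1000 / (pi * 25 * 525)
= 4.123 MPa

4.123


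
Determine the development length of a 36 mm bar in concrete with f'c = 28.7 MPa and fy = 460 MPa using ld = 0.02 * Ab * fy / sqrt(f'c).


Ab = pi * 36^2 / 4 = 1017.876 mm2
ld = 0.02 * 1017.876 * 460 / sqrt(28.7)
= 1748.0 mm

1748.0


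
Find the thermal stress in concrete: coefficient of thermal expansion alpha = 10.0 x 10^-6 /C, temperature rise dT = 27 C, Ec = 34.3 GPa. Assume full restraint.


sigma = alpha * dT * Ec
= 10.0e-6 * 27 * 34.3 * 1000
= 9.261 MPa

9.261


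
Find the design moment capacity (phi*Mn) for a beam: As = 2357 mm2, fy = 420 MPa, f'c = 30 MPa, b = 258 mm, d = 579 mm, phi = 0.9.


a = As * fy / (0.85 * f'c * b)
= 2357 * 420 / (0.85 * 30 * 258)
= 150.4697 mm
Mn = As * fy * (d - a/2) / 10^6
= 498.6973 kN-m
phi*Mn = 0.9 * 498.6973 = 448.83 kN-m

448.83


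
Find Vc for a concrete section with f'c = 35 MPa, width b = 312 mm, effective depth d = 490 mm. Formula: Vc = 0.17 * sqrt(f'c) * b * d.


Vc = 0.17 * sqrt(35) * 312 * 490 / 1000
= 153.76 kN

153.76


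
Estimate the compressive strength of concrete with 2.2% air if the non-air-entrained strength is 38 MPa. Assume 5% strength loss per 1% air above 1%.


Strength loss = (2.2 - 1) * 5 = 6.0%
f'c = 38 * (1 - 6.0/100)
= 35.72 MPa

35.72


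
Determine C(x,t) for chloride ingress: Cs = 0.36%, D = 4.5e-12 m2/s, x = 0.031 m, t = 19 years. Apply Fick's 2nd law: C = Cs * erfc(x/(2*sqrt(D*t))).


t_seconds = 19 * 365.25 * 24 * 3600 = 599594400.0 s
arg = 0.031 / (2 * sqrt(4.5e-12 * 599594400.0))
= 0.2984
erfc(0.2984) = 0.673
C = 0.36 * 0.673 = 0.2423%

0.2423


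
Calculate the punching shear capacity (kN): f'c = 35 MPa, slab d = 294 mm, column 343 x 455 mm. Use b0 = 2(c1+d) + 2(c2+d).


b0 = 2*(343 + 294) + 2*(455 + 294) = 2772 mm
Vc = 0.33 * sqrt(35) * 2772 * 294 / 1000
= 1591.07 kN

1591.07


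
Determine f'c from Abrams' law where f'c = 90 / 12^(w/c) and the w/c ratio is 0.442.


f'c = 90 / 12^0.442
= 90 / 2.999
= 30.01 MPa

30.01


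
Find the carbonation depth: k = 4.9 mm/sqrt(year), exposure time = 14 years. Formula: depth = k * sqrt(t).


depth = k * sqrt(t)
= 4.9 * sqrt(14)
= 18.33 mm

18.33


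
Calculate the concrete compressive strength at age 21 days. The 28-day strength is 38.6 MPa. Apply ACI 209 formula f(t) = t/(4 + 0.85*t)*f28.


f(21) = 21 / (4 + 0.85 * 21) * 38.6
= 21 / 21.85 * 38.6
= 37.1 MPa

37.1


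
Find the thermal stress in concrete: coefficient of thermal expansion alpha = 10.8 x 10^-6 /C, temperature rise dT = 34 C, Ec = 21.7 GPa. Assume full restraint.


sigma = alpha * dT * Ec
= 10.8e-6 * 34 * 21.7 * 1000
= 7.968 MPa

7.968


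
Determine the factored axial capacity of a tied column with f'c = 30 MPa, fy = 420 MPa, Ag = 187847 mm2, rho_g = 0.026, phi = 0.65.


Ast = rho * Ag = 0.026 * 187847 = 4884.022 mm2
phi*Pn = 0.65 * 0.80 * (0.85 * 30 * (187847 - 4884.022) + 420 * 4884.022) / 1000
= 3492.76 kN

3492.76


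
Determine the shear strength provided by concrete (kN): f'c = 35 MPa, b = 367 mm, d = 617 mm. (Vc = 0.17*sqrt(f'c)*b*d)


Vc = 0.17 * sqrt(35) * 367 * 617 / 1000
= 227.74 kN

227.74


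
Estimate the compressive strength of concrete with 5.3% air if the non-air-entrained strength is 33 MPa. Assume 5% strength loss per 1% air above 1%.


Strength loss = (5.3 - 1) * 5 = 21.5%
f'c = 33 * (1 - 21.5/100)
= 25.91 MPa

25.91


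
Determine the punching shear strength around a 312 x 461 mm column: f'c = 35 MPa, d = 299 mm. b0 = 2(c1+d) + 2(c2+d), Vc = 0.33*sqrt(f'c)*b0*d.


b0 = 2*(312 + 299) + 2*(461 + 299) = 2742 mm
Vc = 0.33 * sqrt(35) * 2742 * 299 / 1000
= 1600.61 kN

1600.61


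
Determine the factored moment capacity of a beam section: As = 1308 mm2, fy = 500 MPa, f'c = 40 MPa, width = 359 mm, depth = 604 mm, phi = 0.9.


a = As * fy / (0.85 * f'c * b)
= 1308 * 500 / (0.85 * 40 * 359)
= 53.5802 mm
Mn = As * fy * (d - a/2) / 10^6
= 377.4953 kN-m
phi*Mn = 0.9 * 377.4953 = 339.75 kN-m

339.75


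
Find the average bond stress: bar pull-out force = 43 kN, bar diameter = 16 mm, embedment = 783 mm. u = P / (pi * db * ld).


u = P / (pi * db * ld)
= 43 * 1000 / (pi * 16 * 783)
= 1.093 MPa

1.093


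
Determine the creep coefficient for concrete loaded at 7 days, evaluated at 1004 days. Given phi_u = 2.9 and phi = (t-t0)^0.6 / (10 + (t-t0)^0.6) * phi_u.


dt = 1004 - 7 = 997
phi = 997^0.6 / (10 + 997^0.6) * 2.9
= 2.503

2.503


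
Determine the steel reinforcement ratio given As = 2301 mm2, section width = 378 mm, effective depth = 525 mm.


rho = As / (b * d)
= 2301 / (378 * 525)
= 0.0116

0.0116


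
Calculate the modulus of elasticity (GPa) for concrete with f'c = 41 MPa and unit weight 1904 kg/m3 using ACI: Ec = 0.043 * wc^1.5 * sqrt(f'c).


Ec = 0.043 * 1904^1.5 * sqrt(41) / 1000
= 22.87 GPa

22.87


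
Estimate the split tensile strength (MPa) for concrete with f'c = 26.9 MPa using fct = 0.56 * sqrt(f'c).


fct = 0.56 * sqrt(26.9)
= 0.56 * 5.187
= 2.904 MPa

2.904


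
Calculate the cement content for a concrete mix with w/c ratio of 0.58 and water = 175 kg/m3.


Cement = water / (w/c)
= 175 / 0.58
= 301.7 kg/m3

301.7


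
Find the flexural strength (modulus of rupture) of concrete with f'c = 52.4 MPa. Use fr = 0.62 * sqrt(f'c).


fr = 0.62 * sqrt(52.4)
= 4.488 MPa

4.488


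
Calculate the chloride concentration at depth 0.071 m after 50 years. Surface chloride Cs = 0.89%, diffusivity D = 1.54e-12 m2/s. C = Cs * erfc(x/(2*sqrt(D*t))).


t_seconds = 50 * 365.25 * 24 * 3600 = 1577880000.0 s
arg = 0.071 / (2 * sqrt(1.54e-12 * 1577880000.0))
= 0.7202
erfc(0.7202) = 0.3085
C = 0.89 * 0.3085 = 0.2745%

0.2745


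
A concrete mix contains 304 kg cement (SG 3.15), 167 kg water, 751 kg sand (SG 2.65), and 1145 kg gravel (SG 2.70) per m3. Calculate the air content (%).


Vol cement = 304 / (3.15 * 1000) = 0.096508 m3
Vol water = 167 / 1000 = 0.167 m3
Vol sand = 751 / (2.65 * 1000) = 0.283396 m3
Vol gravel = 1145 / (2.70 * 1000) = 0.424074 m3
Total solid + water volume = 0.970978 m3
Air = (1 - 0.970978) * 100 = 2.9%

2.9


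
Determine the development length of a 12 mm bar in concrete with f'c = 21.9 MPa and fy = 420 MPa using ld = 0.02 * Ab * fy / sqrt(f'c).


Ab = pi * 12^2 / 4 = 113.097 mm2
ld = 0.02 * 113.097 * 420 / sqrt(21.9)
= 203.0 mm

203.0


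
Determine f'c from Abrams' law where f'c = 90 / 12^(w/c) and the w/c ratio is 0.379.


f'c = 90 / 12^0.379
= 90 / 2.565
= 35.09 MPa

35.09


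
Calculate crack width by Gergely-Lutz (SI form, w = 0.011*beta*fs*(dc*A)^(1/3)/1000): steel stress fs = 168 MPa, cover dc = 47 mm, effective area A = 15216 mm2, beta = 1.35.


w = 0.011 * beta * fs * (dc * A)^(1/3) / 1000
= 0.011 * 1.35 * 168 * (47 * 15216)^(1/3) / 1000
= 0.223 mm

0.223


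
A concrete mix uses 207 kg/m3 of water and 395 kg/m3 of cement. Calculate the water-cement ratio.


w/c = water / cement
w/c = 207 / 395 = 0.524

0.524


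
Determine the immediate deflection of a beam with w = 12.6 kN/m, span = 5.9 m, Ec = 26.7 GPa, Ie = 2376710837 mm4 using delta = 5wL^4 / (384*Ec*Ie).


Convert: L = 5.9 m = 5900 mm, Ec = 26.7 GPa = 26700 MPa
delta = 5 * 12.6 * 5900^4 / (384 * 26700 * 2376710837)
= 3.13 mm

3.13


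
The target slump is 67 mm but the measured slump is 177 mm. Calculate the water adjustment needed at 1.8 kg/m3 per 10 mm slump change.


Difference = 67 - 177 = -110 mm
Water adjustment = -110 * 1.8 / 10 = -19.8 kg/m3

-19.8


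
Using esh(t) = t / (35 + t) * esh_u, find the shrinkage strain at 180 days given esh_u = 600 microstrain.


esh(180) = 180 / (35 + 180) * 600
= 180 / 215 * 600
= 502.3 microstrain

502.3


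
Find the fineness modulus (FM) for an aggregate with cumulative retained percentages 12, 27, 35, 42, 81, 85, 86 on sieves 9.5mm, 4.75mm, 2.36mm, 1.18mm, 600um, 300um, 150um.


FM = sum(cumulative % retained) / 100
= 368 / 100
= 3.68

3.68


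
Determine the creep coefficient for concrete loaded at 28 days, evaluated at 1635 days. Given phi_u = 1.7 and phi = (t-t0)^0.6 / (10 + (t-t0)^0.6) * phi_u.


dt = 1635 - 28 = 1607
phi = 1607^0.6 / (10 + 1607^0.6) * 1.7
= 1.519

1.519


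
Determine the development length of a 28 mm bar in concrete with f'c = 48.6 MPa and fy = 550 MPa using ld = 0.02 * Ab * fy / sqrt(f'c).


Ab = pi * 28^2 / 4 = 615.752 mm2
ld = 0.02 * 615.752 * 550 / sqrt(48.6)
= 971.6 mm

971.6


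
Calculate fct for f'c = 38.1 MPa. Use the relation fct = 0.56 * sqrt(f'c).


fct = 0.56 * sqrt(38.1)
= 0.56 * 6.173
= 3.457 MPa

3.457


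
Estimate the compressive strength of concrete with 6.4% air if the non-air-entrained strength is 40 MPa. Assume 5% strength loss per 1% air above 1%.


Strength loss = (6.4 - 1) * 5 = 27.0%
f'c = 40 * (1 - 27.0/100)
= 29.2 MPa

29.2


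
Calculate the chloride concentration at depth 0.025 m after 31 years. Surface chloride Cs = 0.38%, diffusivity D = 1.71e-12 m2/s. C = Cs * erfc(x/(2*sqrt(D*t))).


t_seconds = 31 * 365.25 * 24 * 3600 = 978285600.0 s
arg = 0.025 / (2 * sqrt(1.71e-12 * 978285600.0))
= 0.3056
erfc(0.3056) = 0.6656
C = 0.38 * 0.6656 = 0.2529%

0.2529


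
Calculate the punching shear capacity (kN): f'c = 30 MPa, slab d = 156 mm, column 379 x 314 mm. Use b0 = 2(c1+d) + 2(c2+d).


b0 = 2*(379 + 156) + 2*(314 + 156) = 2010 mm
Vc = 0.33 * sqrt(30) * 2010 * 156 / 1000
= 566.75 kN

566.75


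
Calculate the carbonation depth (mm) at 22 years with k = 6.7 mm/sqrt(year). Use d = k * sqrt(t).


depth = k * sqrt(t)
= 6.7 * sqrt(22)
= 31.43 mm

31.43


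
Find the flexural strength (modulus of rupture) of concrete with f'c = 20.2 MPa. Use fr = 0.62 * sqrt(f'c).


fr = 0.62 * sqrt(20.2)
= 2.787 MPa

2.787


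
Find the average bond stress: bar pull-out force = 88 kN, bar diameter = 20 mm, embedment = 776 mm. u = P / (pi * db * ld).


u = P / (pi * db * ld)
= 88 * 1000 / (pi * 20 * 776)
= 1.805 MPa

1.805


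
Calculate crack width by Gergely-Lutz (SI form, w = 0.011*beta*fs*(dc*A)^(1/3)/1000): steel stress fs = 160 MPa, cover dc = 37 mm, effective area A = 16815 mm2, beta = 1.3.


w = 0.011 * beta * fs * (dc * A)^(1/3) / 1000
= 0.011 * 1.3 * 160 * (37 * 16815)^(1/3) / 1000
= 0.195 mm

0.195


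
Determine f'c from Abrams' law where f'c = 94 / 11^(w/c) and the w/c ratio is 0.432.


f'c = 94 / 11^0.432
= 94 / 2.818
= 33.36 MPa

33.36


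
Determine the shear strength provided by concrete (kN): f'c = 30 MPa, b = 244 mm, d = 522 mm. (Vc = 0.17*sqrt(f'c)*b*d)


Vc = 0.17 * sqrt(30) * 244 * 522 / 1000
= 118.6 kN

118.6


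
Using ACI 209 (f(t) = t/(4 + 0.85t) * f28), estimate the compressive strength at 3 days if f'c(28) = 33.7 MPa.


f(3) = 3 / (4 + 0.85 * 3) * 33.7
= 3 / 6.55 * 33.7
= 15.44 MPa

15.44


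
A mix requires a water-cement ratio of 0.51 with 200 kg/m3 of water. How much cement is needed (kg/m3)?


Cement = water / (w/c)
= 200 / 0.51
= 392.2 kg/m3

392.2


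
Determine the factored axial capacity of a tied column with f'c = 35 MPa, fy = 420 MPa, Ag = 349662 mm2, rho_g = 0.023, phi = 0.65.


Ast = rho * Ag = 0.023 * 349662 = 8042.226 mm2
phi*Pn = 0.65 * 0.80 * (0.85 * 35 * (349662 - 8042.226) + 420 * 8042.226) / 1000
= 7041.28 kN

7041.28


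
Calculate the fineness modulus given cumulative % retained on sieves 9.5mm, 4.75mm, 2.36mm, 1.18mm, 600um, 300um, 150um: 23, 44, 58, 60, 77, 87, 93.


FM = sum(cumulative % retained) / 100
= 442 / 100
= 4.42

4.42


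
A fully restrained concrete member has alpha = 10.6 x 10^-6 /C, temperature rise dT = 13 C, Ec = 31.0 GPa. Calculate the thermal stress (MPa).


sigma = alpha * dT * Ec
= 10.6e-6 * 13 * 31.0 * 1000
= 4.272 MPa

4.272


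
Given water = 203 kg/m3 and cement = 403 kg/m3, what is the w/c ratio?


w/c = water / cement
w/c = 203 / 403 = 0.504

0.504


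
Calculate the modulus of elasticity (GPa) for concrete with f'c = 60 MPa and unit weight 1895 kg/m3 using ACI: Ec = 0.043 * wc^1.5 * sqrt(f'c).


Ec = 0.043 * 1895^1.5 * sqrt(60) / 1000
= 27.48 GPa

27.48


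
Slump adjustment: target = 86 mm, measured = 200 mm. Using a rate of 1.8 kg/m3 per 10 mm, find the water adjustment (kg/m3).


Difference = 86 - 200 = -114 mm
Water adjustment = -114 * 1.8 / 10 = -20.5 kg/m3

-20.5


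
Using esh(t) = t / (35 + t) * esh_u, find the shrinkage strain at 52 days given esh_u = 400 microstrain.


esh(52) = 52 / (35 + 52) * 400
= 52 / 87 * 400
= 239.1 microstrain

239.1


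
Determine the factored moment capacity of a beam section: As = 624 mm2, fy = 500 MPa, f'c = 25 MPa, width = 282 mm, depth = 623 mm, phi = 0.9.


a = As * fy / (0.85 * f'c * b)
= 624 * 500 / (0.85 * 25 * 282)
= 52.0651 mm
Mn = As * fy * (d - a/2) / 10^6
= 186.2538 kN-m
phi*Mn = 0.9 * 186.2538 = 167.63 kN-m

167.63


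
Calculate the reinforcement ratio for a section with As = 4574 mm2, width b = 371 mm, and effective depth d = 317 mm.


rho = As / (b * d)
= 4574 / (371 * 317)
= 0.0389

0.0389


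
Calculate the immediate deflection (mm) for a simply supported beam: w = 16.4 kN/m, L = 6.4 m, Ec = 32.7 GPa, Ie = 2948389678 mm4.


Convert: L = 6.4 m = 6400 mm, Ec = 32.7 GPa = 32700 MPa
delta = 5 * 16.4 * 6400^4 / (384 * 32700 * 2948389678)
= 3.72 mm

3.72


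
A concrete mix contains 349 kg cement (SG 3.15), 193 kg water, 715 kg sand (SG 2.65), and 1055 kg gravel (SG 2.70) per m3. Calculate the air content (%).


Vol cement = 349 / (3.15 * 1000) = 0.110794 m3
Vol water = 193 / 1000 = 0.193 m3
Vol sand = 715 / (2.65 * 1000) = 0.269811 m3
Vol gravel = 1055 / (2.70 * 1000) = 0.390741 m3
Total solid + water volume = 0.964346 m3
Air = (1 - 0.964346) * 100 = 3.57%

3.57


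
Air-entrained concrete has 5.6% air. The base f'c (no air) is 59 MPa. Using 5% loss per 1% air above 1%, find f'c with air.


Strength loss = (5.6 - 1) * 5 = 23.0%
f'c = 59 * (1 - 23.0/100)
= 45.43 MPa

45.43


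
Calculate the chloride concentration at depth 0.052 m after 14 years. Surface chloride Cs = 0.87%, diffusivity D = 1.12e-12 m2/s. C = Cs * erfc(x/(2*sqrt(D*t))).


t_seconds = 14 * 365.25 * 24 * 3600 = 441806400.0 s
arg = 0.052 / (2 * sqrt(1.12e-12 * 441806400.0))
= 1.1688
erfc(1.1688) = 0.0983
C = 0.87 * 0.0983 = 0.0856%

0.0856


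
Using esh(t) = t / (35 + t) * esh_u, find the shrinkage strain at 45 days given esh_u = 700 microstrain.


esh(45) = 45 / (35 + 45) * 700
= 45 / 80 * 700
= 393.8 microstrain

393.8


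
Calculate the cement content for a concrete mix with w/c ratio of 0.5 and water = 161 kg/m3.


Cement = water / (w/c)
= 161 / 0.5
= 322.0 kg/m3

322.0


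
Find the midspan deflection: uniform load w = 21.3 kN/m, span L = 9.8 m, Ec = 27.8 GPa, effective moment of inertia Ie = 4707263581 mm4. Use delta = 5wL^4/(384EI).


Convert: L = 9.8 m = 9800 mm, Ec = 27.8 GPa = 27800 MPa
delta = 5 * 21.3 * 9800^4 / (384 * 27800 * 4707263581)
= 19.55 mm

19.55


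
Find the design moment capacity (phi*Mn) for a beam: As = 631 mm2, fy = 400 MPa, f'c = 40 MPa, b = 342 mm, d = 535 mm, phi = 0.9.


a = As * fy / (0.85 * f'c * b)
= 631 * 400 / (0.85 * 40 * 342)
= 21.7062 mm
Mn = As * fy * (d - a/2) / 10^6
= 132.2947 kN-m
phi*Mn = 0.9 * 132.2947 = 119.07 kN-m

119.07


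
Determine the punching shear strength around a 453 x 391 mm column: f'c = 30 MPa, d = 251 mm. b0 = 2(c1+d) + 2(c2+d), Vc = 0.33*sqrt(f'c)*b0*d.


b0 = 2*(453 + 251) + 2*(391 + 251) = 2692 mm
Vc = 0.33 * sqrt(30) * 2692 * 251 / 1000
= 1221.3 kN

1221.3


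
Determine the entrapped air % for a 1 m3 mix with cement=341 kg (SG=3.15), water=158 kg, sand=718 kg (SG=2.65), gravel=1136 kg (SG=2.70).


Vol cement = 341 / (3.15 * 1000) = 0.108254 m3
Vol water = 158 / 1000 = 0.158 m3
Vol sand = 718 / (2.65 * 1000) = 0.270943 m3
Vol gravel = 1136 / (2.70 * 1000) = 0.420741 m3
Total solid + water volume = 0.957938 m3
Air = (1 - 0.957938) * 100 = 4.21%

4.21


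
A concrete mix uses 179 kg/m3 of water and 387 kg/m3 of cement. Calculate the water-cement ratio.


w/c = water / cement
w/c = 179 / 387 = 0.463

0.463


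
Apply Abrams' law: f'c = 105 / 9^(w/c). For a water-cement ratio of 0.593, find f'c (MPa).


f'c = 105 / 9^0.593
= 105 / 3.68
= 28.53 MPa

28.53


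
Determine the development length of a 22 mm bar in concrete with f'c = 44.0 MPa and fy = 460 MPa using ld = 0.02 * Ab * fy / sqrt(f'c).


Ab = pi * 22^2 / 4 = 380.133 mm2
ld = 0.02 * 380.133 * 460 / sqrt(44.0)
= 527.2 mm

527.2


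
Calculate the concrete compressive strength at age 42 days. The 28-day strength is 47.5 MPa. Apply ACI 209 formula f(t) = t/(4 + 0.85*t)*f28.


f(42) = 42 / (4 + 0.85 * 42) * 47.5
= 42 / 39.7 * 47.5
= 50.25 MPa

50.25


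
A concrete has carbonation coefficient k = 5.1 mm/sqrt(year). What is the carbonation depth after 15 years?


depth = k * sqrt(t)
= 5.1 * sqrt(15)
= 19.75 mm

19.75


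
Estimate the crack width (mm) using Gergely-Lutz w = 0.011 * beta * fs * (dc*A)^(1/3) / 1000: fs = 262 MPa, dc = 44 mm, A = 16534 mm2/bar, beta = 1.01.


w = 0.011 * beta * fs * (dc * A)^(1/3) / 1000
= 0.011 * 1.01 * 262 * (44 * 16534)^(1/3) / 1000
= 0.262 mm

0.262


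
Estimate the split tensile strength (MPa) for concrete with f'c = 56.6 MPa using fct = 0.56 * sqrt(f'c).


fct = 0.56 * sqrt(56.6)
= 0.56 * 7.523
= 4.213 MPa

4.213


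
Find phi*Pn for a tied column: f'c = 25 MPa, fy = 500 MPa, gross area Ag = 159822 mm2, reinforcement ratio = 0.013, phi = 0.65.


Ast = rho * Ag = 0.013 * 159822 = 2077.686 mm2
phi*Pn = 0.65 * 0.80 * (0.85 * 25 * (159822 - 2077.686) + 500 * 2077.686) / 1000
= 2283.27 kN

2283.27


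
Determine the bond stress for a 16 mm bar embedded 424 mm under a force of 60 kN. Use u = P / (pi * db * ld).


u = P / (pi * db * ld)
= 60 * 1000 / (pi * 16 * 424)
= 2.815 MPa

2.815


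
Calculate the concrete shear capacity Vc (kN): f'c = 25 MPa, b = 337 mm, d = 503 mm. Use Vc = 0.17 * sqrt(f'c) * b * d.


Vc = 0.17 * sqrt(25) * 337 * 503 / 1000
= 144.08 kN

144.08


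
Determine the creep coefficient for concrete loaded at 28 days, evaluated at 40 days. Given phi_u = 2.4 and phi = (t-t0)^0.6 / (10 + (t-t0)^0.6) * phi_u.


dt = 40 - 28 = 12
phi = 12^0.6 / (10 + 12^0.6) * 2.4
= 0.738

0.738


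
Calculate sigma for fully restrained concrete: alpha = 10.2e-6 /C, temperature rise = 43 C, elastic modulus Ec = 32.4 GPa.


sigma = alpha * dT * Ec
= 10.2e-6 * 43 * 32.4 * 1000
= 14.211 MPa

14.211


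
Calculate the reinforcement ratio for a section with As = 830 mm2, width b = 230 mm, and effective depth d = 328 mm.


rho = As / (b * d)
= 830 / (230 * 328)
= 0.011

0.011


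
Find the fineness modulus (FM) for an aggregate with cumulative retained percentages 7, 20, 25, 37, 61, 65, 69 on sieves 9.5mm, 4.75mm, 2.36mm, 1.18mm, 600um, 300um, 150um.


FM = sum(cumulative % retained) / 100
= 284 / 100
= 2.84

2.84


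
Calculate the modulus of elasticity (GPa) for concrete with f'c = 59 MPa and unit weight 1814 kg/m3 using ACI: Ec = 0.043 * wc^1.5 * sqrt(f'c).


Ec = 0.043 * 1814^1.5 * sqrt(59) / 1000
= 25.52 GPa

25.52


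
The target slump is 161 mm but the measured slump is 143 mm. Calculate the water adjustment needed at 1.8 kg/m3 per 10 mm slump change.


Difference = 161 - 143 = 18 mm
Water adjustment = 18 * 1.8 / 10 = 3.2 kg/m3

3.2


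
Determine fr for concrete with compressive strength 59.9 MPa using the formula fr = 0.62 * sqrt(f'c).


fr = 0.62 * sqrt(59.9)
= 4.798 MPa

4.798


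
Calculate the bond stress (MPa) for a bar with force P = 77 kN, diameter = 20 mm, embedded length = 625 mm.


u = P / (pi * db * ld)
= 77 * 1000 / (pi * 20 * 625)
= 1.961 MPa

1.961


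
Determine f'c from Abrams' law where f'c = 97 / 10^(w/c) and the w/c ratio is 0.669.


f'c = 97 / 10^0.669
= 97 / 4.667
= 20.79 MPa

20.79


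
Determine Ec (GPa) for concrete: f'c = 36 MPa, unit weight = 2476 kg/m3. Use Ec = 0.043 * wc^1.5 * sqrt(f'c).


Ec = 0.043 * 2476^1.5 * sqrt(36) / 1000
= 31.79 GPa

31.79


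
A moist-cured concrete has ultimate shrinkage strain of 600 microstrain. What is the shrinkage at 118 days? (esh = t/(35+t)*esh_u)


esh(118) = 118 / (35 + 118) * 600
= 118 / 153 * 600
= 462.7 microstrain

462.7


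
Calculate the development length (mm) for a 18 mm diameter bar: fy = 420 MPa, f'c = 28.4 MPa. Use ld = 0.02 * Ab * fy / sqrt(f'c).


Ab = pi * 18^2 / 4 = 254.469 mm2
ld = 0.02 * 254.469 * 420 / sqrt(28.4)
= 401.1 mm

401.1


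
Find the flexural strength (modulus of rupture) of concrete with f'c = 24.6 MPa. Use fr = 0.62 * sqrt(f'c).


fr = 0.62 * sqrt(24.6)
= 3.075 MPa

3.075


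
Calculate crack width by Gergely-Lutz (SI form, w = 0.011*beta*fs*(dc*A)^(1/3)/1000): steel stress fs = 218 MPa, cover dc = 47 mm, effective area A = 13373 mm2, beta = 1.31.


w = 0.011 * beta * fs * (dc * A)^(1/3) / 1000
= 0.011 * 1.31 * 218 * (47 * 13373)^(1/3) / 1000
= 0.269 mm

0.269


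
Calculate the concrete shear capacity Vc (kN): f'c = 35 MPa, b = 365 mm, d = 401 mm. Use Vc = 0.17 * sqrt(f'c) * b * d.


Vc = 0.17 * sqrt(35) * 365 * 401 / 1000
= 147.2 kN

147.2


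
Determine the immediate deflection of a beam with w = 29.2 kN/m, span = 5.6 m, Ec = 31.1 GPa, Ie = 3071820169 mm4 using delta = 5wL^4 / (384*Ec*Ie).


Convert: L = 5.6 m = 5600 mm, Ec = 31.1 GPa = 31100 MPa
delta = 5 * 29.2 * 5600^4 / (384 * 31100 * 3071820169)
= 3.91 mm

3.91


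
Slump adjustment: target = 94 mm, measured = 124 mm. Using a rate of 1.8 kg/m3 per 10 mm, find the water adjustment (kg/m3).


Difference = 94 - 124 = -30 mm
Water adjustment = -30 * 1.8 / 10 = -5.4 kg/m3

-5.4


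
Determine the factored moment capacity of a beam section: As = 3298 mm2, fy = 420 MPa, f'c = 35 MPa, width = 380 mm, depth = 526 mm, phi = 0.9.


a = As * fy / (0.85 * f'c * b)
= 3298 * 420 / (0.85 * 35 * 380)
= 122.5263 mm
Mn = As * fy * (d - a/2) / 10^6
= 643.7349 kN-m
phi*Mn = 0.9 * 643.7349 = 579.36 kN-m

579.36


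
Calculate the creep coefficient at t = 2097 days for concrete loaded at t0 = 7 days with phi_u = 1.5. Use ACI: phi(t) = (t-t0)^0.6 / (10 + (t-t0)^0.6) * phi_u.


dt = 2097 - 7 = 2090
phi = 2090^0.6 / (10 + 2090^0.6) * 1.5
= 1.361

1.361


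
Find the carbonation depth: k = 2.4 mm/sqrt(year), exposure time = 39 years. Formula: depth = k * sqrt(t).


depth = k * sqrt(t)
= 2.4 * sqrt(39)
= 14.99 mm

14.99


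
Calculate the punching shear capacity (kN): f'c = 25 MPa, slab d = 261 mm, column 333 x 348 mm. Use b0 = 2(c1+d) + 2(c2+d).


b0 = 2*(333 + 261) + 2*(348 + 261) = 2406 mm
Vc = 0.33 * sqrt(25) * 2406 * 261 / 1000
= 1036.14 kN

1036.14


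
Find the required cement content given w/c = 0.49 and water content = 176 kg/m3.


Cement = water / (w/c)
= 176 / 0.49
= 359.2 kg/m3

359.2


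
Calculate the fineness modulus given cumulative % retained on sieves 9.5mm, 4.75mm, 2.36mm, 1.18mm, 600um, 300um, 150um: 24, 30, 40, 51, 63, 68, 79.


FM = sum(cumulative % retained) / 100
= 355 / 100
= 3.55

3.55


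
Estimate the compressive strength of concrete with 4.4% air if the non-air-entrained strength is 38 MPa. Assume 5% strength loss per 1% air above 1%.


Strength loss = (4.4 - 1) * 5 = 17.0%
f'c = 38 * (1 - 17.0/100)
= 31.54 MPa

31.54


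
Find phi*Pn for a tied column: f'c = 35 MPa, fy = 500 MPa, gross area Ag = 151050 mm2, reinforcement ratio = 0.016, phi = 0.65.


Ast = rho * Ag = 0.016 * 151050 = 2416.8 mm2
phi*Pn = 0.65 * 0.80 * (0.85 * 35 * (151050 - 2416.8) + 500 * 2416.8) / 1000
= 2927.72 kN

2927.72


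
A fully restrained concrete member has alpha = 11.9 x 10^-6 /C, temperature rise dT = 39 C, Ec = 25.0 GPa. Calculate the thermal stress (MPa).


sigma = alpha * dT * Ec
= 11.9e-6 * 39 * 25.0 * 1000
= 11.602 MPa

11.602


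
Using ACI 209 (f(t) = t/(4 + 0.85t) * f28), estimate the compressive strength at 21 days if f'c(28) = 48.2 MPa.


f(21) = 21 / (4 + 0.85 * 21) * 48.2
= 21 / 21.85 * 48.2
= 46.32 MPa

46.32


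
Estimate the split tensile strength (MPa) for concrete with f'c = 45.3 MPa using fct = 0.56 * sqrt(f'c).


fct = 0.56 * sqrt(45.3)
= 0.56 * 6.731
= 3.769 MPa

3.769


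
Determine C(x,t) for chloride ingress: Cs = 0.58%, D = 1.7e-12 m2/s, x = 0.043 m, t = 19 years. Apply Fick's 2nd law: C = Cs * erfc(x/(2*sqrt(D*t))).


t_seconds = 19 * 365.25 * 24 * 3600 = 599594400.0 s
arg = 0.043 / (2 * sqrt(1.7e-12 * 599594400.0))
= 0.6734
erfc(0.6734) = 0.3409
C = 0.58 * 0.3409 = 0.1977%

0.1977


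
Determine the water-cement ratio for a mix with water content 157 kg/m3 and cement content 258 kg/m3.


w/c = water / cement
w/c = 157 / 258 = 0.609

0.609


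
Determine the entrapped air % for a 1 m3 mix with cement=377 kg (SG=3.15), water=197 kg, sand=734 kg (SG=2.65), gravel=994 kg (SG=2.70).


Vol cement = 377 / (3.15 * 1000) = 0.119683 m3
Vol water = 197 / 1000 = 0.197 m3
Vol sand = 734 / (2.65 * 1000) = 0.276981 m3
Vol gravel = 994 / (2.70 * 1000) = 0.368148 m3
Total solid + water volume = 0.961812 m3
Air = (1 - 0.961812) * 100 = 3.82%

3.82


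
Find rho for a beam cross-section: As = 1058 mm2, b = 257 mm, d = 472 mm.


rho = As / (b * d)
= 1058 / (257 * 472)
= 0.0087

0.0087


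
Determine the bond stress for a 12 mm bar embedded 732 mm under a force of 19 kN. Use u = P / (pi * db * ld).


u = P / (pi * db * ld)
= 19 * 1000 / (pi * 12 * 732)
= 0.689 MPa

0.689


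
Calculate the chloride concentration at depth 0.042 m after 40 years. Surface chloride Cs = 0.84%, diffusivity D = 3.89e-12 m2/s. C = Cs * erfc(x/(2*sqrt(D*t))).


t_seconds = 40 * 365.25 * 24 * 3600 = 1262304000.0 s
arg = 0.042 / (2 * sqrt(3.89e-12 * 1262304000.0))
= 0.2997
erfc(0.2997) = 0.6717
C = 0.84 * 0.6717 = 0.5642%

0.5642


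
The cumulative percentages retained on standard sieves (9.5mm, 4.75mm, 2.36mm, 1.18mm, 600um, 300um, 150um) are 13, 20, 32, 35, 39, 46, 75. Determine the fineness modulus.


FM = sum(cumulative % retained) / 100
= 260 / 100
= 2.6

2.6


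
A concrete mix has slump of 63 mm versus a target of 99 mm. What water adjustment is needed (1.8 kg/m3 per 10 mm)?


Difference = 99 - 63 = 36 mm
Water adjustment = 36 * 1.8 / 10 = 6.5 kg/m3

6.5


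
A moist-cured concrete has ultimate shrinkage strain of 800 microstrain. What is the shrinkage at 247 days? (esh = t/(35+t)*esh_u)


esh(247) = 247 / (35 + 247) * 800
= 247 / 282 * 800
= 700.7 microstrain

700.7


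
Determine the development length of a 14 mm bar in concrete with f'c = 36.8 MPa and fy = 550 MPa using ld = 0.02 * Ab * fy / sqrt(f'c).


Ab = pi * 14^2 / 4 = 153.938 mm2
ld = 0.02 * 153.938 * 550 / sqrt(36.8)
= 279.1 mm

279.1


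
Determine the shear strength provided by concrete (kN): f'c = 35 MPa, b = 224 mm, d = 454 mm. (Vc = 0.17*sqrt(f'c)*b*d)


Vc = 0.17 * sqrt(35) * 224 * 454 / 1000
= 102.28 kN

102.28


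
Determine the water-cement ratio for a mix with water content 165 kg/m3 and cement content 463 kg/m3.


w/c = water / cement
w/c = 165 / 463 = 0.356

0.356


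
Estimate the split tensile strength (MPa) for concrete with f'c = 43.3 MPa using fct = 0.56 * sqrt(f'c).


fct = 0.56 * sqrt(43.3)
= 0.56 * 6.58
= 3.685 MPa

3.685


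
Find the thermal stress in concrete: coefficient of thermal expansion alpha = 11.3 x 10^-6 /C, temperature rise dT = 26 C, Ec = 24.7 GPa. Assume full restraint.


sigma = alpha * dT * Ec
= 11.3e-6 * 26 * 24.7 * 1000
= 7.257 MPa

7.257


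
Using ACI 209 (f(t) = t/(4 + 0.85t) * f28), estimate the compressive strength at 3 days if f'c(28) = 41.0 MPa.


f(3) = 3 / (4 + 0.85 * 3) * 41.0
= 3 / 6.55 * 41.0
= 18.78 MPa

18.78


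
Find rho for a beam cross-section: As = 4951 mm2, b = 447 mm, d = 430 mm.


rho = As / (b * d)
= 4951 / (447 * 430)
= 0.0258

0.0258


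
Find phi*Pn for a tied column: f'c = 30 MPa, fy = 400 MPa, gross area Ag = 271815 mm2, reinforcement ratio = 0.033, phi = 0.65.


Ast = rho * Ag = 0.033 * 271815 = 8969.895 mm2
phi*Pn = 0.65 * 0.80 * (0.85 * 30 * (271815 - 8969.895) + 400 * 8969.895) / 1000
= 5351.06 kN

5351.06


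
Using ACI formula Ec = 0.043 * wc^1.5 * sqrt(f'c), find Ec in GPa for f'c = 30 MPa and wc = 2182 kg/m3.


Ec = 0.043 * 2182^1.5 * sqrt(30) / 1000
= 24.01 GPa

24.01


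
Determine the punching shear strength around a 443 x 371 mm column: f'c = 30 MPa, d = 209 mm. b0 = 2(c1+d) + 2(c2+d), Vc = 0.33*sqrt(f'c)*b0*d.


b0 = 2*(443 + 209) + 2*(371 + 209) = 2464 mm
Vc = 0.33 * sqrt(30) * 2464 * 209 / 1000
= 930.81 kN

930.81


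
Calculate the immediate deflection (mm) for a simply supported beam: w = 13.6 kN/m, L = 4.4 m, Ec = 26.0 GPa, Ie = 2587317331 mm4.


Convert: L = 4.4 m = 4400 mm, Ec = 26.0 GPa = 26000 MPa
delta = 5 * 13.6 * 4400^4 / (384 * 26000 * 2587317331)
= 0.99 mm

0.99


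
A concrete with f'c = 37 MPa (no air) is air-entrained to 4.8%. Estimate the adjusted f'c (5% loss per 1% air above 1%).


Strength loss = (4.8 - 1) * 5 = 19.0%
f'c = 37 * (1 - 19.0/100)
= 29.97 MPa

29.97


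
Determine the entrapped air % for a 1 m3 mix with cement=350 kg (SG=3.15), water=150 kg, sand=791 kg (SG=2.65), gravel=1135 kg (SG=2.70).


Vol cement = 350 / (3.15 * 1000) = 0.111111 m3
Vol water = 150 / 1000 = 0.15 m3
Vol sand = 791 / (2.65 * 1000) = 0.298491 m3
Vol gravel = 1135 / (2.70 * 1000) = 0.42037 m3
Total solid + water volume = 0.979972 m3
Air = (1 - 0.979972) * 100 = 2.0%

2.0


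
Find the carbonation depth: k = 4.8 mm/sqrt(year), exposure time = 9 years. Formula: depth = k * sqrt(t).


depth = k * sqrt(t)
= 4.8 * sqrt(9)
= 14.4 mm

14.4


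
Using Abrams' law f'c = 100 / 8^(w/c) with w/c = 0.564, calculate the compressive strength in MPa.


f'c = 100 / 8^0.564
= 100 / 3.231
= 30.95 MPa

30.95


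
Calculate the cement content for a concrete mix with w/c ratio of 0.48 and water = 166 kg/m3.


Cement = water / (w/c)
= 166 / 0.48
= 345.8 kg/m3

345.8


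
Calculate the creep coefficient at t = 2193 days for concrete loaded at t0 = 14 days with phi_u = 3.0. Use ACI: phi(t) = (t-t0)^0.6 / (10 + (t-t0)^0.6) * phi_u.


dt = 2193 - 14 = 2179
phi = 2179^0.6 / (10 + 2179^0.6) * 3.0
= 2.729

2.729


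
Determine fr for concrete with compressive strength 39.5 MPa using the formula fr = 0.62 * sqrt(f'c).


fr = 0.62 * sqrt(39.5)
= 3.897 MPa

3.897


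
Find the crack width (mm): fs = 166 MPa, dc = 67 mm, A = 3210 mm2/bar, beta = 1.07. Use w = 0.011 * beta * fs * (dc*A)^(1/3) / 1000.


w = 0.011 * beta * fs * (dc * A)^(1/3) / 1000
= 0.011 * 1.07 * 166 * (67 * 3210)^(1/3) / 1000
= 0.117 mm

0.117


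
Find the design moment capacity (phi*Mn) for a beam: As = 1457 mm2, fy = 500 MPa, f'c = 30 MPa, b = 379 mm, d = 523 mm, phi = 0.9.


a = As * fy / (0.85 * f'c * b)
= 1457 * 500 / (0.85 * 30 * 379)
= 75.379 mm
Mn = As * fy * (d - a/2) / 10^6
= 353.5487 kN-m
phi*Mn = 0.9 * 353.5487 = 318.19 kN-m

318.19


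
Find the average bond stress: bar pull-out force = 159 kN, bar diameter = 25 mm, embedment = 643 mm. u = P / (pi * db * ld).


u = P / (pi * db * ld)
= 159 * 1000 / (pi * 25 * 643)
= 3.148 MPa

3.148


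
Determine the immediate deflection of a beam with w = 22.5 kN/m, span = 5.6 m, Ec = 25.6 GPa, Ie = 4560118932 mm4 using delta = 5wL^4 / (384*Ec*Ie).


Convert: L = 5.6 m = 5600 mm, Ec = 25.6 GPa = 25600 MPa
delta = 5 * 22.5 * 5600^4 / (384 * 25600 * 4560118932)
= 2.47 mm

2.47


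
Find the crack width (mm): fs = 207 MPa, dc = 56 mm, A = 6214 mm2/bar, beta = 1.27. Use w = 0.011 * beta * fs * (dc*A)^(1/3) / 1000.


w = 0.011 * beta * fs * (dc * A)^(1/3) / 1000
= 0.011 * 1.27 * 207 * (56 * 6214)^(1/3) / 1000
= 0.203 mm

0.203


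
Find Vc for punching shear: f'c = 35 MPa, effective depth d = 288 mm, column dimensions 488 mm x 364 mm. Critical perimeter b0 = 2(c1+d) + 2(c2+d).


b0 = 2*(488 + 288) + 2*(364 + 288) = 2856 mm
Vc = 0.33 * sqrt(35) * 2856 * 288 / 1000
= 1605.83 kN

1605.83


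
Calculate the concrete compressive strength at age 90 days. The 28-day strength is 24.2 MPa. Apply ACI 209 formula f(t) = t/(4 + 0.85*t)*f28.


f(90) = 90 / (4 + 0.85 * 90) * 24.2
= 90 / 80.5 * 24.2
= 27.06 MPa

27.06


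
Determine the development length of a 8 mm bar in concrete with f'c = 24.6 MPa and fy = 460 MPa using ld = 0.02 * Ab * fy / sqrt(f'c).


Ab = pi * 8^2 / 4 = 50.265 mm2
ld = 0.02 * 50.265 * 460 / sqrt(24.6)
= 93.2 mm

93.2


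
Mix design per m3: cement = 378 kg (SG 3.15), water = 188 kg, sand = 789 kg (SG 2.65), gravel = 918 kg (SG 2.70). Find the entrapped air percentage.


Vol cement = 378 / (3.15 * 1000) = 0.12 m3
Vol water = 188 / 1000 = 0.188 m3
Vol sand = 789 / (2.65 * 1000) = 0.297736 m3
Vol gravel = 918 / (2.70 * 1000) = 0.34 m3
Total solid + water volume = 0.945736 m3
Air = (1 - 0.945736) * 100 = 5.43%

5.43


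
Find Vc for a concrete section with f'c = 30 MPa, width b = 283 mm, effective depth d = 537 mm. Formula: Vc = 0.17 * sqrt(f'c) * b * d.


Vc = 0.17 * sqrt(30) * 283 * 537 / 1000
= 141.5 kN

141.5


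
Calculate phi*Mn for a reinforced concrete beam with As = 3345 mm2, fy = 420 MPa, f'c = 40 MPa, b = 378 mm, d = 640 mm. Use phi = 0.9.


a = As * fy / (0.85 * f'c * b)
= 3345 * 420 / (0.85 * 40 * 378)
= 109.3137 mm
Mn = As * fy * (d - a/2) / 10^6
= 822.3486 kN-m
phi*Mn = 0.9 * 822.3486 = 740.11 kN-m

740.11


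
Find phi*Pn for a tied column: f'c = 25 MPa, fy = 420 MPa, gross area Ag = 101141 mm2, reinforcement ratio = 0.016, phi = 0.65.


Ast = rho * Ag = 0.016 * 101141 = 1618.256 mm2
phi*Pn = 0.65 * 0.80 * (0.85 * 25 * (101141 - 1618.256) + 420 * 1618.256) / 1000
= 1453.15 kN

1453.15
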